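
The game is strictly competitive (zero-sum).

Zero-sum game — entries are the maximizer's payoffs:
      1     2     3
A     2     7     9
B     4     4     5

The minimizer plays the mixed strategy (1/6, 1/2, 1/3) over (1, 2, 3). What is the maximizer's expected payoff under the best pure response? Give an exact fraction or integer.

41/6

A: (2)·(1/6) + (7)·(1/2) + (9)·(1/3) = 41/6.
B: (4)·(1/6) + (4)·(1/2) + (5)·(1/3) = 13/3.
The best pure response is A with expected payoff 41/6.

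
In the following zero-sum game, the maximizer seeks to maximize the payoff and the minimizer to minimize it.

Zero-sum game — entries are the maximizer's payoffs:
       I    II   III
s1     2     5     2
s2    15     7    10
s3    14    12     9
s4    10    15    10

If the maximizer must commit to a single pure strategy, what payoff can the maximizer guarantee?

10

The worst-case payoff for each row is s1: 2, s2: 7, s3: 9, s4: 10.
The best of these is 10.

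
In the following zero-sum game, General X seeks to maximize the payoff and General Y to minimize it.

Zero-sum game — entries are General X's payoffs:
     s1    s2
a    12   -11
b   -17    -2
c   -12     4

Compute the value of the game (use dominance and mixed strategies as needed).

-28/13

Row b is strictly dominated by row c, so General X never plays it.
The remaining 2×2 game on (a, c) × (s1, s2) has no saddle point. Let General X play a with probability p; indifference gives 12p − 12(1−p) = −11p + 4(1−p), so p = 16/39.
Similarly General Y's optimal q on s1 is 5/13, and the value is 12·(5/13) + (-11)·(8/13) = -28/13.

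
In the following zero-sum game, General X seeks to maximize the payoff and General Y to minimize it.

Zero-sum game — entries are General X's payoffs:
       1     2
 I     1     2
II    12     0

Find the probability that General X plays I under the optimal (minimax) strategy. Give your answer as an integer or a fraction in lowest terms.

12/13

Row minima are 1 and 0, so General X's maximin is 1; column maxima are 12 and 2, so General Y's minimax is 2. These differ, so the equilibrium is in mixed strategies.
Let General X play I with probability p. General Y is indifferent when p + 12(1−p) = 2p, giving p = 12/13.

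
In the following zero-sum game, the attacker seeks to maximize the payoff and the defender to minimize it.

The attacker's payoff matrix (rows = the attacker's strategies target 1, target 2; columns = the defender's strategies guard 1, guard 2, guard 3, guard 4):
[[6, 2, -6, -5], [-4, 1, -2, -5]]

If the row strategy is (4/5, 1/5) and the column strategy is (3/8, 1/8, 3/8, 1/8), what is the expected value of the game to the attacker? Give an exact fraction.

-17/20

Against (3/8, 1/8, 3/8, 1/8), each row's expected payoff is target 1: -3/8; target 2: -11/4.
Taking the (4/5, 1/5)-weighted average: (4/5)·(-3/8) + (1/5)·(-11/4) = -17/20.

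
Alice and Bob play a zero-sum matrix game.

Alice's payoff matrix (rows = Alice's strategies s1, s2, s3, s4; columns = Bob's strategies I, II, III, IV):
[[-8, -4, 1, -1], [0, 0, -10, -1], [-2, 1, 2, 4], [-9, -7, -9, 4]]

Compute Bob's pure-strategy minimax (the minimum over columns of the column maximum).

0

The worst case (largest entry) in each column is I: 0, II: 1, III: 2, IV: 4.
The best (smallest) of these is 0.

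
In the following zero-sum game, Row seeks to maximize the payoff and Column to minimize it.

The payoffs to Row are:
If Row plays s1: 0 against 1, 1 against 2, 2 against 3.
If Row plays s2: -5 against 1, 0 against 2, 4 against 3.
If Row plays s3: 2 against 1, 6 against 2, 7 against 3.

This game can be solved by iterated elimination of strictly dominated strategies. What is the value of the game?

Column 2 is strictly dominated by 1 for Column (0<1, -5<0, 2<6); eliminate 2.
Column 3 is strictly dominated by 1 for Column (0<2, -5<4, 2<7); eliminate 3.
Row s2 is strictly dominated by row s1 (0>-5); eliminate s2.
Row s1 is strictly dominated by row s3 (2>0); eliminate s1.
Only (s3, 1) remains, with payoff 2.

2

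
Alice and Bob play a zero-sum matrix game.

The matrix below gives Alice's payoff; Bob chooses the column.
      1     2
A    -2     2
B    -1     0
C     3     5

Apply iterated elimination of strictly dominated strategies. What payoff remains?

Row A is strictly dominated by row C (3>-2, 5>2); eliminate A.
Column 2 is strictly dominated by 1 for Bob (-1<0, 3<5); eliminate 2.
Row B is strictly dominated by row C (3>-1); eliminate B.
Only (C, 1) remains, with payoff 3.

3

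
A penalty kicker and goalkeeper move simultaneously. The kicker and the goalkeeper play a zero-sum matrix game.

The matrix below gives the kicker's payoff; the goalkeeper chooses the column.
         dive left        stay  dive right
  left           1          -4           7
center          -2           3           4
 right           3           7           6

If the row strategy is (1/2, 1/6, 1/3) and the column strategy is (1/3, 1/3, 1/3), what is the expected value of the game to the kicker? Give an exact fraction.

49/18

Against (1/3, 1/3, 1/3), each row's expected payoff is left: 4/3; center: 5/3; right: 16/3.
Taking the (1/2, 1/6, 1/3)-weighted average: (1/2)·(4/3) + (1/6)·(5/3) + (1/3)·(16/3) = 49/18.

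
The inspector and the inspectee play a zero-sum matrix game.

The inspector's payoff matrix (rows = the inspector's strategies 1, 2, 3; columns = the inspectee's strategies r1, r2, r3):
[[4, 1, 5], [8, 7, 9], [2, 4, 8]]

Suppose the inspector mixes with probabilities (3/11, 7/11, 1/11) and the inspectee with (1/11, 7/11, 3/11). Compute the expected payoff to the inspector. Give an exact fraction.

Against (1/11, 7/11, 3/11), each row's expected payoff is 1: 26/11; 2: 84/11; 3: 54/11.
Taking the (3/11, 7/11, 1/11)-weighted average: (3/11)·(26/11) + (7/11)·(84/11) + (1/11)·(54/11) = 720/121.

720/121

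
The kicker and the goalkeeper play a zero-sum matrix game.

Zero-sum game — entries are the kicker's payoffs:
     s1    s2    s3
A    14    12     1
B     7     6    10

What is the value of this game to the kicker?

38/5

Column s1 is strictly dominated by s2 for the goalkeeper (it gives the kicker more in every row).
The remaining 2×2 game on (A, B) × (s2, s3) has no saddle point. Let the kicker play A with probability p; indifference gives 12p + 6(1−p) = p + 10(1−p), so p = 4/15.
Similarly the goalkeeper's optimal q on s2 is 3/5, and the value is 12·(3/5) + (1)·(2/5) = 38/5.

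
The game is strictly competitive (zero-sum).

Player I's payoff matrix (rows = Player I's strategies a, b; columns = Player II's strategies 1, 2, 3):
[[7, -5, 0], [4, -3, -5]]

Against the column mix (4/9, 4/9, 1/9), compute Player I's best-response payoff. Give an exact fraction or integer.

8/9

a: (7)·(4/9) + (-5)·(4/9) + (0)·(1/9) = 8/9.
b: (4)·(4/9) + (-3)·(4/9) + (-5)·(1/9) = -1/9.
The best pure response is a with expected payoff 8/9.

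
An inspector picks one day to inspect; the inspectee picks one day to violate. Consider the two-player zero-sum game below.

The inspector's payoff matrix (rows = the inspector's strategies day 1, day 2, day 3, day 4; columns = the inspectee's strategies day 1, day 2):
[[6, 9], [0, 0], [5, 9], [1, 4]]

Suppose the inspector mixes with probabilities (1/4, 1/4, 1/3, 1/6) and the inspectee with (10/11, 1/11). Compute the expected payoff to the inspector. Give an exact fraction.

Against (10/11, 1/11), each row's expected payoff is day 1: 69/11; day 2: 0; day 3: 59/11; day 4: 14/11.
Taking the (1/4, 1/4, 1/3, 1/6)-weighted average: (1/4)·(69/11) + (1/4)·(0) + (1/3)·(59/11) + (1/6)·(14/11) = 157/44.

157/44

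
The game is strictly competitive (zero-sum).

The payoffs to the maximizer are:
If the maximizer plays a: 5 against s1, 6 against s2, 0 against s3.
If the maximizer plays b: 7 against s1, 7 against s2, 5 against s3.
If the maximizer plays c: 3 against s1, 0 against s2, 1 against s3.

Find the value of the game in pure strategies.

5

Row minima: 0, 5, 0 → the maximizer's maximin is 5.
Column maxima: 7, 7, 5 → the minimizer's minimax is 5.
They coincide at (b, s3), so the value is 5.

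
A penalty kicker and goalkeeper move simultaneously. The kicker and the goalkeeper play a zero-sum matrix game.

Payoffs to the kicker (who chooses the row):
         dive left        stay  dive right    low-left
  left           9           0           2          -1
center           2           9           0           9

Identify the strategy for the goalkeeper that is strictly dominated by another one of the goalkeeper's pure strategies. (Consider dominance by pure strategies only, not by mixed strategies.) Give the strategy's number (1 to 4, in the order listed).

1

The goalkeeper prefers columns that give the kicker less. Compare dive left with dive right: 2 < 9, 0 < 2.
So dive right strictly dominates dive left for the goalkeeper; dive left is strictly dominated.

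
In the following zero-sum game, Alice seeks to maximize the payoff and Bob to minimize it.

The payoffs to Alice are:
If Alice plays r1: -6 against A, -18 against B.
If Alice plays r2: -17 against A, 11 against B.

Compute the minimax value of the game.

-93/10

Row minima are -18 and -17, so Alice's maximin is -17; column maxima are -6 and 11, so Bob's minimax is -6. These differ, so the equilibrium is in mixed strategies.
Let Alice play r1 with probability p. Bob is indifferent when −6p − 17(1−p) = −18p + 11(1−p), giving p = 7/10.
Let Bob play A with probability q. Alice is indifferent when −6q − 18(1−q) = −17q + 11(1−q), giving q = 29/40.
The value is -6·(29/40) + (-18)·(11/40) = -93/10.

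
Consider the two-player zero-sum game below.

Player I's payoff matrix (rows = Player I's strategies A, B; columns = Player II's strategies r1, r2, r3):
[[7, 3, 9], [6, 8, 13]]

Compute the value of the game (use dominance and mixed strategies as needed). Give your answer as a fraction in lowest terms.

Column r3 is strictly dominated by r2 for Player II (it gives Player I more in every row).
The remaining 2×2 game on (A, B) × (r1, r2) has no saddle point. Let Player I play A with probability p; indifference gives 7p + 6(1−p) = 3p + 8(1−p), so p = 1/3.
Similarly Player II's optimal q on r1 is 5/6, and the value is 7·(5/6) + (3)·(1/6) = 19/3.

19/3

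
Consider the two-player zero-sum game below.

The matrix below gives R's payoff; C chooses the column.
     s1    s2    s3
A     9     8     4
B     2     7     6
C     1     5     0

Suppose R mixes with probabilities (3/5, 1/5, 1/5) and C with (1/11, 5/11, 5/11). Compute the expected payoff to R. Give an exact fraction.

60/11

Against (1/11, 5/11, 5/11), each row's expected payoff is A: 69/11; B: 67/11; C: 26/11.
Taking the (3/5, 1/5, 1/5)-weighted average: (3/5)·(69/11) + (1/5)·(67/11) + (1/5)·(26/11) = 60/11.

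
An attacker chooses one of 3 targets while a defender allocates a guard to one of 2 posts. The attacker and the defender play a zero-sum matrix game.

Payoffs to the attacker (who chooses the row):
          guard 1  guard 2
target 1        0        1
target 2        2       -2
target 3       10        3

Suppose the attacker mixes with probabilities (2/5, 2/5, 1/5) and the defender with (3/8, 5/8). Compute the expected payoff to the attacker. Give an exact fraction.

47/40

Against (3/8, 5/8), each row's expected payoff is target 1: 5/8; target 2: -1/2; target 3: 45/8.
Taking the (2/5, 2/5, 1/5)-weighted average: (2/5)·(5/8) + (2/5)·(-1/2) + (1/5)·(45/8) = 47/40.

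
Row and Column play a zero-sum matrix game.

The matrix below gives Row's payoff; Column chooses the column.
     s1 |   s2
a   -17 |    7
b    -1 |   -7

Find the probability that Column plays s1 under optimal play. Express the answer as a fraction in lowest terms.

Row minima are -17 and -7, so Row's maximin is -7; column maxima are -1 and 7, so Column's minimax is -1. These differ, so the equilibrium is in mixed strategies.
Let Column play s1 with probability q. Row is indifferent when −17q + 7(1−q) = −q − 7(1−q), giving q = 7/15.

7/15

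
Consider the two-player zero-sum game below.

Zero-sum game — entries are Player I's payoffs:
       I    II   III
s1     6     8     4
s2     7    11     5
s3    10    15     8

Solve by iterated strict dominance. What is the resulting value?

Row s1 is strictly dominated by row s2 (7>6, 11>8, 5>4); eliminate s1.
Row s2 is strictly dominated by row s3 (10>7, 15>11, 8>5); eliminate s2.
Column I is strictly dominated by III for Player II (8<10); eliminate I.
Column II is strictly dominated by III for Player II (8<15); eliminate II.
Only (s3, III) remains, with payoff 8.

8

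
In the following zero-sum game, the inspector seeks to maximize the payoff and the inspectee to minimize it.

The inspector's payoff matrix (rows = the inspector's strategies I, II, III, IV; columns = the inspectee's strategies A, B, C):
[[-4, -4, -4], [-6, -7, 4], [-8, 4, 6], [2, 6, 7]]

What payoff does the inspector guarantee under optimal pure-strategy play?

2

Row minima: -4, -7, -8, 2 → the inspector's maximin is 2.
Column maxima: 2, 6, 7 → the inspectee's minimax is 2.
They coincide at (IV, A), so the value is 2.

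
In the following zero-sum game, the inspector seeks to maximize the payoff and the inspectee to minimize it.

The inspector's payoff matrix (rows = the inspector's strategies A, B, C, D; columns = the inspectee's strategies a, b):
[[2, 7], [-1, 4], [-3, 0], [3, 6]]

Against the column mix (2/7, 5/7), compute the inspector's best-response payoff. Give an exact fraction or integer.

39/7

A: (2)·(2/7) + (7)·(5/7) = 39/7.
B: (-1)·(2/7) + (4)·(5/7) = 18/7.
C: (-3)·(2/7) + (0)·(5/7) = -6/7.
D: (3)·(2/7) + (6)·(5/7) = 36/7.
The best pure response is A with expected payoff 39/7.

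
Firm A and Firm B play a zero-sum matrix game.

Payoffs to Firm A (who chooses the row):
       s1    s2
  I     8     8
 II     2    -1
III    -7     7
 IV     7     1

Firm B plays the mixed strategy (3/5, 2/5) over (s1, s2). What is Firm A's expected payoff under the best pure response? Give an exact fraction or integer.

8

I: (8)·(3/5) + (8)·(2/5) = 8.
II: (2)·(3/5) + (-1)·(2/5) = 4/5.
III: (-7)·(3/5) + (7)·(2/5) = -7/5.
IV: (7)·(3/5) + (1)·(2/5) = 23/5.
The best pure response is I with expected payoff 8.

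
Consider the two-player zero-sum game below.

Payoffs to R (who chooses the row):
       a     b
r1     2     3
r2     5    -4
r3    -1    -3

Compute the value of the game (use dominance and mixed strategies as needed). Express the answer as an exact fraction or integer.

23/10

Row r3 is strictly dominated by row r1, so R never plays it.
The remaining 2×2 game on (r1, r2) × (a, b) has no saddle point. Let R play r1 with probability p; indifference gives 2p + 5(1−p) = 3p − 4(1−p), so p = 9/10.
Similarly C's optimal q on a is 7/10, and the value is 2·(7/10) + (3)·(3/10) = 23/10.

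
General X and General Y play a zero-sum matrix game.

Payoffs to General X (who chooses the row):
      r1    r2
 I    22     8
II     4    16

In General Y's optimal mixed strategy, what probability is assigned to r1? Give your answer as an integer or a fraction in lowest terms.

Row minima are 8 and 4, so General X's maximin is 8; column maxima are 22 and 16, so General Y's minimax is 16. These differ, so the equilibrium is in mixed strategies.
Let General Y play r1 with probability q. General X is indifferent when 22q + 8(1−q) = 4q + 16(1−q), giving q = 4/13.

4/13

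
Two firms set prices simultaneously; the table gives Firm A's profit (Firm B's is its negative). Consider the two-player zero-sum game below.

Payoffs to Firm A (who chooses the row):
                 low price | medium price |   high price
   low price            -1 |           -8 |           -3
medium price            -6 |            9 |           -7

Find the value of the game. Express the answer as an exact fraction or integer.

-83/21

Column low price is strictly dominated by high price for Firm B (it gives Firm A more in every row).
The remaining 2×2 game on (low price, medium price) × (medium price, high price) has no saddle point. Let Firm A play low price with probability p; indifference gives −8p + 9(1−p) = −3p − 7(1−p), so p = 16/21.
Similarly Firm B's optimal q on medium price is 4/21, and the value is -8·(4/21) + (-3)·(17/21) = -83/21.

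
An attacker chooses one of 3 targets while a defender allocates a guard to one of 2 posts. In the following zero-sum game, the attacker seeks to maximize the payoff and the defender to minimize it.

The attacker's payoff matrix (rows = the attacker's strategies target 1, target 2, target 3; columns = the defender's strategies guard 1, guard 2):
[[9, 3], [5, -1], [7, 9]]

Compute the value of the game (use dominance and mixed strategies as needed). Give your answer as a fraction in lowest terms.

15/2

Row target 2 is strictly dominated by row target 1, so the attacker never plays it.
The remaining 2×2 game on (target 1, target 3) × (guard 1, guard 2) has no saddle point. Let the attacker play target 1 with probability p; indifference gives 9p + 7(1−p) = 3p + 9(1−p), so p = 1/4.
Similarly the defender's optimal q on guard 1 is 3/4, and the value is 9·(3/4) + (3)·(1/4) = 15/2.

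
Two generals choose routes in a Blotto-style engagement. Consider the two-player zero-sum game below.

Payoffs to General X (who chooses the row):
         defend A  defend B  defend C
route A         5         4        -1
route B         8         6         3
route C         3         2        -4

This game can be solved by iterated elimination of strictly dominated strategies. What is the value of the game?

3

Row route C is strictly dominated by row route A (5>3, 4>2, -1>-4); eliminate route C.
Row route A is strictly dominated by row route B (8>5, 6>4, 3>-1); eliminate route A.
Column defend A is strictly dominated by defend B for General Y (6<8); eliminate defend A.
Column defend B is strictly dominated by defend C for General Y (3<6); eliminate defend B.
Only (route B, defend C) remains, with payoff 3.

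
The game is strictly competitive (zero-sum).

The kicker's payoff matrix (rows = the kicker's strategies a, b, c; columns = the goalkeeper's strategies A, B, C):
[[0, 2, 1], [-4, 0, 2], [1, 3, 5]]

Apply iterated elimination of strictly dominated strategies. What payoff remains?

Column C is strictly dominated by A for the goalkeeper (0<1, -4<2, 1<5); eliminate C.
Column B is strictly dominated by A for the goalkeeper (0<2, -4<0, 1<3); eliminate B.
Row b is strictly dominated by row a (0>-4); eliminate b.
Row a is strictly dominated by row c (1>0); eliminate a.
Only (c, A) remains, with payoff 1.

1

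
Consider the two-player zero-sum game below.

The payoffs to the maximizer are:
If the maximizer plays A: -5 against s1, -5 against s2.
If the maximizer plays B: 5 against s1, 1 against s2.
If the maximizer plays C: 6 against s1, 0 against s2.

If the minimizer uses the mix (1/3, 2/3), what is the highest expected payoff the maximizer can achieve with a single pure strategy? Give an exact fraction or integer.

7/3

A: (-5)·(1/3) + (-5)·(2/3) = -5.
B: (5)·(1/3) + (1)·(2/3) = 7/3.
C: (6)·(1/3) + (0)·(2/3) = 2.
The best pure response is B with expected payoff 7/3.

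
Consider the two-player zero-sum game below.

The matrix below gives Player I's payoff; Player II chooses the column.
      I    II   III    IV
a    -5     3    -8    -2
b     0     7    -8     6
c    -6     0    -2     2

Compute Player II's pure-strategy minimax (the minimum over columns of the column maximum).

-2

The worst case (largest entry) in each column is I: 0, II: 7, III: -2, IV: 6.
The best (smallest) of these is -2.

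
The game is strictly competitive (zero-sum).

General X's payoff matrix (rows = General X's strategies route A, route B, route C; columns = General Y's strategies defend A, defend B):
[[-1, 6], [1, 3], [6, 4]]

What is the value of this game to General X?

40/9

Row route B is strictly dominated by row route C, so General X never plays it.
The remaining 2×2 game on (route A, route C) × (defend A, defend B) has no saddle point. Let General X play route A with probability p; indifference gives −p + 6(1−p) = 6p + 4(1−p), so p = 2/9.
Similarly General Y's optimal q on defend A is 2/9, and the value is -1·(2/9) + (6)·(7/9) = 40/9.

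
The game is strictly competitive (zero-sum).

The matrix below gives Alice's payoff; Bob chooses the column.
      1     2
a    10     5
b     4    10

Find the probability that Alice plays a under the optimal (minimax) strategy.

Row minima are 5 and 4, so Alice's maximin is 5; column maxima are 10 and 10, so Bob's minimax is 10. These differ, so the equilibrium is in mixed strategies.
Let Alice play a with probability p. Bob is indifferent when 10p + 4(1−p) = 5p + 10(1−p), giving p = 6/11.

6/11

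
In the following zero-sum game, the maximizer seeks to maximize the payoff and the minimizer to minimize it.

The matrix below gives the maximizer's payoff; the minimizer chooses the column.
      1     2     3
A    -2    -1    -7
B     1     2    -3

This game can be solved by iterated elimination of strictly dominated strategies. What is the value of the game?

Column 1 is strictly dominated by 3 for the minimizer (-7<-2, -3<1); eliminate 1.
Column 2 is strictly dominated by 3 for the minimizer (-7<-1, -3<2); eliminate 2.
Row A is strictly dominated by row B (-3>-7); eliminate A.
Only (B, 3) remains, with payoff -3.

-3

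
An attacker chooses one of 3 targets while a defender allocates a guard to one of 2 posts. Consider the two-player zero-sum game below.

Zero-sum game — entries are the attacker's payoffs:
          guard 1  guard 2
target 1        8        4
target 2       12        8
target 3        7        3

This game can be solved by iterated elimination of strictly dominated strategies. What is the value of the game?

Row target 3 is strictly dominated by row target 1 (8>7, 4>3); eliminate target 3.
Column guard 1 is strictly dominated by guard 2 for the defender (4<8, 8<12); eliminate guard 1.
Row target 1 is strictly dominated by row target 2 (8>4); eliminate target 1.
Only (target 2, guard 2) remains, with payoff 8.

8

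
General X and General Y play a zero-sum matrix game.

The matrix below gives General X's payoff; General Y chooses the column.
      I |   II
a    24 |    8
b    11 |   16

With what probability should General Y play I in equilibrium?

Row minima are 8 and 11, so General X's maximin is 11; column maxima are 24 and 16, so General Y's minimax is 16. These differ, so the equilibrium is in mixed strategies.
Let General Y play I with probability q. General X is indifferent when 24q + 8(1−q) = 11q + 16(1−q), giving q = 8/21.

8/21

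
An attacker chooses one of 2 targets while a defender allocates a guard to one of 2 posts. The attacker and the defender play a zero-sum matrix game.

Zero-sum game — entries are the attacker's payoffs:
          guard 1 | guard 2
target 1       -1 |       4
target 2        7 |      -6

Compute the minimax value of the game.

11/9

Row minima are -1 and -6, so the attacker's maximin is -1; column maxima are 7 and 4, so the defender's minimax is 4. These differ, so the equilibrium is in mixed strategies.
Let the attacker play target 1 with probability p. The defender is indifferent when −p + 7(1−p) = 4p − 6(1−p), giving p = 13/18.
Let the defender play guard 1 with probability q. The attacker is indifferent when −q + 4(1−q) = 7q − 6(1−q), giving q = 5/9.
The value is -1·(5/9) + (4)·(4/9) = 11/9.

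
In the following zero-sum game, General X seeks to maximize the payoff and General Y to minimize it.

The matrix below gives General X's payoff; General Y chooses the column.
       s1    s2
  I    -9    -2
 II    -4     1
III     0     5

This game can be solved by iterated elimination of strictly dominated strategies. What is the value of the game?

0

Row II is strictly dominated by row III (0>-4, 5>1); eliminate II.
Column s2 is strictly dominated by s1 for General Y (-9<-2, 0<5); eliminate s2.
Row I is strictly dominated by row III (0>-9); eliminate I.
Only (III, s1) remains, with payoff 0.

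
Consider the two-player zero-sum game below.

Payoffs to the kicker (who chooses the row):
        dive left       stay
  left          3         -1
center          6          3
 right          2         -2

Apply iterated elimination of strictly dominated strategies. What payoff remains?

3

Column dive left is strictly dominated by stay for the goalkeeper (-1<3, 3<6, -2<2); eliminate dive left.
Row left is strictly dominated by row center (3>-1); eliminate left.
Row right is strictly dominated by row center (3>-2); eliminate right.
Only (center, stay) remains, with payoff 3.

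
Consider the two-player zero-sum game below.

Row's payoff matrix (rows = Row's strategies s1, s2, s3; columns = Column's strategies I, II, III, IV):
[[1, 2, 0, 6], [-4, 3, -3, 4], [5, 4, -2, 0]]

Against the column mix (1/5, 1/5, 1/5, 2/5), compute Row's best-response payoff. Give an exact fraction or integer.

s1: (1)·(1/5) + (2)·(1/5) + (0)·(1/5) + (6)·(2/5) = 3.
s2: (-4)·(1/5) + (3)·(1/5) + (-3)·(1/5) + (4)·(2/5) = 4/5.
s3: (5)·(1/5) + (4)·(1/5) + (-2)·(1/5) + (0)·(2/5) = 7/5.
The best pure response is s1 with expected payoff 3.

3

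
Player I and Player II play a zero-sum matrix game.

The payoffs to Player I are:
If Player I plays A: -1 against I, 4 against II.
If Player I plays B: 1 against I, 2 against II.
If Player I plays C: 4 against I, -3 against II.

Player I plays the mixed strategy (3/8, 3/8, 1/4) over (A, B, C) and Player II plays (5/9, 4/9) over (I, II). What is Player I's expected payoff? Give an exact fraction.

11/9

Against (5/9, 4/9), each row's expected payoff is A: 11/9; B: 13/9; C: 8/9.
Taking the (3/8, 3/8, 1/4)-weighted average: (3/8)·(11/9) + (3/8)·(13/9) + (1/4)·(8/9) = 11/9.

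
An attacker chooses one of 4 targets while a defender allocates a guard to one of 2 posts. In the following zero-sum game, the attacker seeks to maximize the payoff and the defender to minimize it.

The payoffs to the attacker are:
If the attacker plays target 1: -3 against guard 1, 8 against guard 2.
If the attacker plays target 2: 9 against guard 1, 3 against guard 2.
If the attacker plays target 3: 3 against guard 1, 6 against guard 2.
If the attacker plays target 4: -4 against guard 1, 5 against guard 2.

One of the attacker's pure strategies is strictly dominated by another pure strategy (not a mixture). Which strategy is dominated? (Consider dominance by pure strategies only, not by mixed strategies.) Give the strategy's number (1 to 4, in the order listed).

Compare target 4 with target 1: -3 > -4, 8 > 5.
So target 1 strictly dominates target 4 for the attacker; target 4 is strictly dominated.

4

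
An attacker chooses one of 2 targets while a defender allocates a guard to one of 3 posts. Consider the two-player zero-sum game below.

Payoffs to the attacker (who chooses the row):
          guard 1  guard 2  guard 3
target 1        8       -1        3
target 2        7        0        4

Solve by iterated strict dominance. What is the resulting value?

0

Column guard 1 is strictly dominated by guard 2 for the defender (-1<8, 0<7); eliminate guard 1.
Column guard 3 is strictly dominated by guard 2 for the defender (-1<3, 0<4); eliminate guard 3.
Row target 1 is strictly dominated by row target 2 (0>-1); eliminate target 1.
Only (target 2, guard 2) remains, with payoff 0.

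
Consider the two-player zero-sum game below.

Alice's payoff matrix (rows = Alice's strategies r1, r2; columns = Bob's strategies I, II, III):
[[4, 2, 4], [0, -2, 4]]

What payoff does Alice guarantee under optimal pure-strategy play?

Row minima: 2, -2 → Alice's maximin is 2.
Column maxima: 4, 2, 4 → Bob's minimax is 2.
They coincide at (r1, II), so the value is 2.

2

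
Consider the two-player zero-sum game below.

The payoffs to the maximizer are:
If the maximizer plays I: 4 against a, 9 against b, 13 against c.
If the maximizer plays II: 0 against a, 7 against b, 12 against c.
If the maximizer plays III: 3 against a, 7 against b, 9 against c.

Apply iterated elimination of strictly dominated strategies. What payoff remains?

4

Column c is strictly dominated by a for the minimizer (4<13, 0<12, 3<9); eliminate c.
Column b is strictly dominated by a for the minimizer (4<9, 0<7, 3<7); eliminate b.
Row II is strictly dominated by row I (4>0); eliminate II.
Row III is strictly dominated by row I (4>3); eliminate III.
Only (I, a) remains, with payoff 4.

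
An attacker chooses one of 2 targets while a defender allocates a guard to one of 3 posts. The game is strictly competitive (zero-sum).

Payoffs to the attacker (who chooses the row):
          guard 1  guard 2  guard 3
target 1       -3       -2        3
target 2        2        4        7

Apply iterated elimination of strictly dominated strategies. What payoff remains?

Column guard 2 is strictly dominated by guard 1 for the defender (-3<-2, 2<4); eliminate guard 2.
Column guard 3 is strictly dominated by guard 1 for the defender (-3<3, 2<7); eliminate guard 3.
Row target 1 is strictly dominated by row target 2 (2>-3); eliminate target 1.
Only (target 2, guard 1) remains, with payoff 2.

2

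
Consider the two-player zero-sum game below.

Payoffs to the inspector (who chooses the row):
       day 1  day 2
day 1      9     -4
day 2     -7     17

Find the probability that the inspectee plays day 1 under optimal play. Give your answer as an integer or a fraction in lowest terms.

21/37

Row minima are -4 and -7, so the inspector's maximin is -4; column maxima are 9 and 17, so the inspectee's minimax is 9. These differ, so the equilibrium is in mixed strategies.
Let the inspectee play day 1 with probability q. The inspector is indifferent when 9q − 4(1−q) = −7q + 17(1−q), giving q = 21/37.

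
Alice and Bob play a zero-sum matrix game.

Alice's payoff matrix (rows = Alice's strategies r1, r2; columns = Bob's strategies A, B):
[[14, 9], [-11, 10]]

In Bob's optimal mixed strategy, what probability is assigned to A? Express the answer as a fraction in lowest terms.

1/26

Row minima are 9 and -11, so Alice's maximin is 9; column maxima are 14 and 10, so Bob's minimax is 10. These differ, so the equilibrium is in mixed strategies.
Let Bob play A with probability q. Alice is indifferent when 14q + 9(1−q) = −11q + 10(1−q), giving q = 1/26.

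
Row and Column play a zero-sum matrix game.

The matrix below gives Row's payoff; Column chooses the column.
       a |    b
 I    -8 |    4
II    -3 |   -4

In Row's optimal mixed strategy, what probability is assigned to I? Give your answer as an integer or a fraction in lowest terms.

1/13

Row minima are -8 and -4, so Row's maximin is -4; column maxima are -3 and 4, so Column's minimax is -3. These differ, so the equilibrium is in mixed strategies.
Let Row play I with probability p. Column is indifferent when −8p − 3(1−p) = 4p − 4(1−p), giving p = 1/13.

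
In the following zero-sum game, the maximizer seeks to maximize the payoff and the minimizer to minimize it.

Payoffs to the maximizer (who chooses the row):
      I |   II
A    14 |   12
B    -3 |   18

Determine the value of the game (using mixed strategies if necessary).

288/23

Row minima are 12 and -3, so the maximizer's maximin is 12; column maxima are 14 and 18, so the minimizer's minimax is 14. These differ, so the equilibrium is in mixed strategies.
Let the maximizer play A with probability p. The minimizer is indifferent when 14p − 3(1−p) = 12p + 18(1−p), giving p = 21/23.
Let the minimizer play I with probability q. The maximizer is indifferent when 14q + 12(1−q) = −3q + 18(1−q), giving q = 6/23.
The value is 14·(6/23) + (12)·(17/23) = 288/23.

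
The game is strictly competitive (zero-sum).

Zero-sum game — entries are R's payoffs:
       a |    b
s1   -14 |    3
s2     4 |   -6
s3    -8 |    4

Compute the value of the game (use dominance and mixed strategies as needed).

Row s1 is strictly dominated by row s3, so R never plays it.
The remaining 2×2 game on (s2, s3) × (a, b) has no saddle point. Let R play s2 with probability p; indifference gives 4p − 8(1−p) = −6p + 4(1−p), so p = 6/11.
Similarly C's optimal q on a is 5/11, and the value is 4·(5/11) + (-6)·(6/11) = -16/11.

-16/11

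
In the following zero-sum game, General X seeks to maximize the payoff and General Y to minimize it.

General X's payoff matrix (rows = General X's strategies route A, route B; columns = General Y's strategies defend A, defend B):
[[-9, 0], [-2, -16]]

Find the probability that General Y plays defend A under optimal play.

16/23

Row minima are -9 and -16, so General X's maximin is -9; column maxima are -2 and 0, so General Y's minimax is -2. These differ, so the equilibrium is in mixed strategies.
Let General Y play defend A with probability q. General X is indifferent when −9q = −2q − 16(1−q), giving q = 16/23.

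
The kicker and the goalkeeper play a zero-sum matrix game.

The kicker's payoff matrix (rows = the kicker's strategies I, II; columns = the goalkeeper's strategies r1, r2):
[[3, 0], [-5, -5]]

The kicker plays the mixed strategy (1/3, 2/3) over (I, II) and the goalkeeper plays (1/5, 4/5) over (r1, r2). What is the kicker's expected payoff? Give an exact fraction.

Against (1/5, 4/5), each row's expected payoff is I: 3/5; II: -5.
Taking the (1/3, 2/3)-weighted average: (1/3)·(3/5) + (2/3)·(-5) = -47/15.

-47/15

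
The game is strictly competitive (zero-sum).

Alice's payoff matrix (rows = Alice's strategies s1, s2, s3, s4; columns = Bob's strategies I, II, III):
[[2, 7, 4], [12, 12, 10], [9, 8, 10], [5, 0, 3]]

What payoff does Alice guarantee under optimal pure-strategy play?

10

Row minima: 2, 10, 8, 0 → Alice's maximin is 10.
Column maxima: 12, 12, 10 → Bob's minimax is 10.
They coincide at (s2, III), so the value is 10.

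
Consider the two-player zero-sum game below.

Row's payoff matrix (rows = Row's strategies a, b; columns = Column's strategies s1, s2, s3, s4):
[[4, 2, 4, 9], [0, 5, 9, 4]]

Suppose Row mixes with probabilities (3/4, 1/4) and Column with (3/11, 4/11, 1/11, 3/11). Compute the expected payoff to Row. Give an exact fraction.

Against (3/11, 4/11, 1/11, 3/11), each row's expected payoff is a: 51/11; b: 41/11.
Taking the (3/4, 1/4)-weighted average: (3/4)·(51/11) + (1/4)·(41/11) = 97/22.

97/22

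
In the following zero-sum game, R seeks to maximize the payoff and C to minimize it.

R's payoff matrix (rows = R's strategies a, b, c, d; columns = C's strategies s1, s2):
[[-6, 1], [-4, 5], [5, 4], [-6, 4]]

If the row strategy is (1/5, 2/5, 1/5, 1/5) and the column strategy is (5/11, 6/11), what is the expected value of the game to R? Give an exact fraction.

Against (5/11, 6/11), each row's expected payoff is a: -24/11; b: 10/11; c: 49/11; d: -6/11.
Taking the (1/5, 2/5, 1/5, 1/5)-weighted average: (1/5)·(-24/11) + (2/5)·(10/11) + (1/5)·(49/11) + (1/5)·(-6/11) = 39/55.

39/55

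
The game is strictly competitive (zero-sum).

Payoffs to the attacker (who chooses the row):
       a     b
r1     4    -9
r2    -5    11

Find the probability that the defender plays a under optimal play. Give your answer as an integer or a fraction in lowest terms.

Row minima are -9 and -5, so the attacker's maximin is -5; column maxima are 4 and 11, so the defender's minimax is 4. These differ, so the equilibrium is in mixed strategies.
Let the defender play a with probability q. The attacker is indifferent when 4q − 9(1−q) = −5q + 11(1−q), giving q = 20/29.

20/29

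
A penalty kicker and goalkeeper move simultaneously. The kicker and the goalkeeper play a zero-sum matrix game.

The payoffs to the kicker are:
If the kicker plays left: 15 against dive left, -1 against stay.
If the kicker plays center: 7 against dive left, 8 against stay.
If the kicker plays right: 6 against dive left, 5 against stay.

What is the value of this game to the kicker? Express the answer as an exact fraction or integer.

Row right is strictly dominated by row center, so the kicker never plays it.
The remaining 2×2 game on (left, center) × (dive left, stay) has no saddle point. Let the kicker play left with probability p; indifference gives 15p + 7(1−p) = −p + 8(1−p), so p = 1/17.
Similarly the goalkeeper's optimal q on dive left is 9/17, and the value is 15·(9/17) + (-1)·(8/17) = 127/17.

127/17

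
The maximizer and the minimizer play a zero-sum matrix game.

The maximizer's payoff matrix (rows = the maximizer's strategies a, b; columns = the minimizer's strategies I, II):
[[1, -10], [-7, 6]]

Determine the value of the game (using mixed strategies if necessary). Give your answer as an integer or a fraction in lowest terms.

-8/3

Row minima are -10 and -7, so the maximizer's maximin is -7; column maxima are 1 and 6, so the minimizer's minimax is 1. These differ, so the equilibrium is in mixed strategies.
Let the maximizer play a with probability p. The minimizer is indifferent when p − 7(1−p) = −10p + 6(1−p), giving p = 13/24.
Let the minimizer play I with probability q. The maximizer is indifferent when q − 10(1−q) = −7q + 6(1−q), giving q = 2/3.
The value is 1·(2/3) + (-10)·(1/3) = -8/3.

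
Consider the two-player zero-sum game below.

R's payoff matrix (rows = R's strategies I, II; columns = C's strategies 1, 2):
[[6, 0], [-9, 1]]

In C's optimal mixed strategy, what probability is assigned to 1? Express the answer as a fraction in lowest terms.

1/16

Row minima are 0 and -9, so R's maximin is 0; column maxima are 6 and 1, so C's minimax is 1. These differ, so the equilibrium is in mixed strategies.
Let C play 1 with probability q. R is indifferent when 6q = −9q + (1−q), giving q = 1/16.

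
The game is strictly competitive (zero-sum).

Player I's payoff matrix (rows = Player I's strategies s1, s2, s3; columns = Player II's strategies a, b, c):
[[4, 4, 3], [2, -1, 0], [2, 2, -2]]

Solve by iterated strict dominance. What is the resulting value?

3

Row s3 is strictly dominated by row s1 (4>2, 4>2, 3>-2); eliminate s3.
Row s2 is strictly dominated by row s1 (4>2, 4>-1, 3>0); eliminate s2.
Column b is strictly dominated by c for Player II (3<4); eliminate b.
Column a is strictly dominated by c for Player II (3<4); eliminate a.
Only (s1, c) remains, with payoff 3.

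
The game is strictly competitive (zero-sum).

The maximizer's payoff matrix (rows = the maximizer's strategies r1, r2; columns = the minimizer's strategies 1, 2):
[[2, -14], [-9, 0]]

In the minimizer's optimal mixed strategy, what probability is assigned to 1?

14/25

Row minima are -14 and -9, so the maximizer's maximin is -9; column maxima are 2 and 0, so the minimizer's minimax is 0. These differ, so the equilibrium is in mixed strategies.
Let the minimizer play 1 with probability q. The maximizer is indifferent when 2q − 14(1−q) = −9q, giving q = 14/25.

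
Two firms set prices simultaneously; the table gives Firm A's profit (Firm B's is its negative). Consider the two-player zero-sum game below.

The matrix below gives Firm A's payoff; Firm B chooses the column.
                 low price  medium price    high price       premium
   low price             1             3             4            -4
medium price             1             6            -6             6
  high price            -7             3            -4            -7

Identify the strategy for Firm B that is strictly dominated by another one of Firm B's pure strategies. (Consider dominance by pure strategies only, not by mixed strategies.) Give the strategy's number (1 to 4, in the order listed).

2

Firm B prefers columns that give Firm A less. Compare medium price with low price: 1 < 3, 1 < 6, -7 < 3.
So low price strictly dominates medium price for Firm B; medium price is strictly dominated.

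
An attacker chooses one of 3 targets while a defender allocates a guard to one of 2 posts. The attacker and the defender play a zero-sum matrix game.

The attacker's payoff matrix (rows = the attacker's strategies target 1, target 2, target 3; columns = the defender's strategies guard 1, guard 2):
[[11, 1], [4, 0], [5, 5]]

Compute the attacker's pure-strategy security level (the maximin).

The worst-case payoff for each row is target 1: 1, target 2: 0, target 3: 5.
The best of these is 5.

5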